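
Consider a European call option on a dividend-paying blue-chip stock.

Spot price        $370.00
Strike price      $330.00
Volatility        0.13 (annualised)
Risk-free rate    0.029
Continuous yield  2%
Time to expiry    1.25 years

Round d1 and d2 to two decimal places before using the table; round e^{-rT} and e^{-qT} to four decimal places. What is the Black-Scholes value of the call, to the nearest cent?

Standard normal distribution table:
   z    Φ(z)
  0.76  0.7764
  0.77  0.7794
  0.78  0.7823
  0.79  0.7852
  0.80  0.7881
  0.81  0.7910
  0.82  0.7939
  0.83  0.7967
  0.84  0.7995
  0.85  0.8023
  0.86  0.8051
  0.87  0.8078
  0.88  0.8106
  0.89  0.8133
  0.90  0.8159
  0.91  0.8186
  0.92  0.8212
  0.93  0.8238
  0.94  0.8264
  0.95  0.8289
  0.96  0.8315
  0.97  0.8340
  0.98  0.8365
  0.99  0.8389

σ√T = 0.13 × 1.1180 = 0.1453
d₁ = [ln(370/330) + (0.029 − 0.02 + 0.13²/2)·1.25] / 0.1453 = [0.1144 + 0.0218] / 0.1453 = 0.9372 ⇒ 0.94
d₂ = d₁ − σ√T = 0.9372 − 0.1453 = 0.7919 ⇒ 0.79
e^(−qT) = e^(−0.02·1.25) = 0.9753;  e^(−rT) = e^(−0.029·1.25) = 0.9644
N(d₁) = N(0.94) = 0.8264;  N(d₂) = N(0.79) = 0.7852
C = 370·0.9753·0.8264 − 330·0.9644·0.7852 = 298.2155 − 249.8915 = 48.3241

$48.32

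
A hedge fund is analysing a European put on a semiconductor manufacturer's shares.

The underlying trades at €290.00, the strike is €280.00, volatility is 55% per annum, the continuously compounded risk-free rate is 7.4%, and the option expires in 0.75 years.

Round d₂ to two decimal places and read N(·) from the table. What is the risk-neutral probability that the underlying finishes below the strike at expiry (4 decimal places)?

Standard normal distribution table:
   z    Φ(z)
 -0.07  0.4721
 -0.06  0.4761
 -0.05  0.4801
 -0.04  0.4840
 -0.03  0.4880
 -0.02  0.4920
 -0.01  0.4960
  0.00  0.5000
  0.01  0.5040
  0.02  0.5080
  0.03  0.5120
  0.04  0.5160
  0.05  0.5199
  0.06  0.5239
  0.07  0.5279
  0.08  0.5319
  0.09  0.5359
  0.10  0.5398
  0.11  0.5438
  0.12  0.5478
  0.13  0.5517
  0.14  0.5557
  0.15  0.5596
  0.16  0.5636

0.5199

σ√T = 0.55·√0.75 = 0.4763
ln(S/K) + (r + σ²/2)T = ln(290/280) + (0.074 + 0.55²/2)·0.75 = 0.0351 + 0.1689 = 0.2040
d₁ = 0.2040 / 0.4763 = 0.4283 ⇒ 0.43
d₂ = d₁ − σ√T = 0.4283 − 0.4763 = -0.0480 ⇒ -0.05
Risk-neutral Pr[S_T < K] = N(−d₂) = N(0.05) = 0.5199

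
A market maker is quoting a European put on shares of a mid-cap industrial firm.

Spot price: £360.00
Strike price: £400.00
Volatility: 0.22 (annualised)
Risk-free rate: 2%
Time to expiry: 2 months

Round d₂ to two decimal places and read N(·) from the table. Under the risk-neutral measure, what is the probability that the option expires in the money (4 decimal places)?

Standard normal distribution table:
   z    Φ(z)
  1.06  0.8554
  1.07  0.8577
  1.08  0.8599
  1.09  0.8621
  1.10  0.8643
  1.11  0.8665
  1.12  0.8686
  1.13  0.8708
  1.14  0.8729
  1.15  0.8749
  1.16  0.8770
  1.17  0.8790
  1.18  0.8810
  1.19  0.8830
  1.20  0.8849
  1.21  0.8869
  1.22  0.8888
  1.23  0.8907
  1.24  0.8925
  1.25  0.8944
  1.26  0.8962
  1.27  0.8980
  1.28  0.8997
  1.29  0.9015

σ√T = 0.22·√0.1667 = 0.0898
d₁ = [ln(360/400) + (0.02 + 0.22²/2)·0.1667] / 0.0898 = [-0.1054 + 0.0074] / 0.0898 = -1.0911 ≈ -1.09
d₂ = d₁ − σ√T = -1.0911 − 0.0898 = -1.1809 ≈ -1.18
Risk-neutral Pr[S_T < K] = N(−d₂) = N(1.18) = 0.8810

0.8810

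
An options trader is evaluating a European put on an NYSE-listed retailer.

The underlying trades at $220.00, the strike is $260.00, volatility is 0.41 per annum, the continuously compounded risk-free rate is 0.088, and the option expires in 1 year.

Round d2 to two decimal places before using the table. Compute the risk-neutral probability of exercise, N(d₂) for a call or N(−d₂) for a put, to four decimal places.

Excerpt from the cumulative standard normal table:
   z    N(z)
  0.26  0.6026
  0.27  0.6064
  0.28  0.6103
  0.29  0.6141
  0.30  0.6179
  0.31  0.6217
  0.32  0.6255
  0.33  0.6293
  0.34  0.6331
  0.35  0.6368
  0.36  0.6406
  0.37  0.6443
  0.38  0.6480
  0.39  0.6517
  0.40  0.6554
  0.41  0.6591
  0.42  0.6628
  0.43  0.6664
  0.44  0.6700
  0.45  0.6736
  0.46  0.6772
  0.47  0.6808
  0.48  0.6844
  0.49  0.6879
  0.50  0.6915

T = 1;  σ√T = 0.4100
d₁ = [ln(220/260) + (0.088 + ½·0.41²)·1] / (σ√T) = (-0.1671 + 0.1720) / 0.4100 = 0.0122 → 0.01
d₂ = 0.0122 − 0.4100 = -0.3978 → -0.40
Pr(exercise) under Q = N(−d₂) = N(0.40) = 0.6554

0.6554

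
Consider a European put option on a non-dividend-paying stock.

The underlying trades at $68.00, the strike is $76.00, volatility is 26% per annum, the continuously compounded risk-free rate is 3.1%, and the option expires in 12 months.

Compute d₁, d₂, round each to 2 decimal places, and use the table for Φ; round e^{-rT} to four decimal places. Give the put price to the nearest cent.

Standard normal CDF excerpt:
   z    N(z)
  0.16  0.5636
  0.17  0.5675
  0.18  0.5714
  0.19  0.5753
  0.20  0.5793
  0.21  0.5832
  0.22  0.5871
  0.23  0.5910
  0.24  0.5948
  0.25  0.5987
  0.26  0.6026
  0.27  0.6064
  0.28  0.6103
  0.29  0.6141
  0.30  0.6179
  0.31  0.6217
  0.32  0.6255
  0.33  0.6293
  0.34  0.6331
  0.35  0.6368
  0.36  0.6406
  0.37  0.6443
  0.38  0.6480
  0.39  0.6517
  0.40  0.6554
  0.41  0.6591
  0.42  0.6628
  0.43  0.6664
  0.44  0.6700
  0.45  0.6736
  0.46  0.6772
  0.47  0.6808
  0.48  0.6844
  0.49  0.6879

$10.51

σ√T = 0.26 × 1.0000 = 0.2600
ln(S/K) + (r + σ²/2)T = ln(68/76) + (0.031 + 0.26²/2)·1 = -0.1112 + 0.0648 = -0.0464
d₁ = -0.0464 / 0.2600 = -0.1786 ≈ -0.18
d₂ = d₁ − σ√T = -0.1786 − 0.2600 = -0.4386 ≈ -0.44
e^(−rT) = e^(−0.031·1) = 0.9695
N(−d₂) = N(0.44) = 0.6700;  N(−d₁) = N(0.18) = 0.5714
P = 76·0.9695·0.6700 − 68·0.5714 = 49.3669 − 38.8552 = 10.5117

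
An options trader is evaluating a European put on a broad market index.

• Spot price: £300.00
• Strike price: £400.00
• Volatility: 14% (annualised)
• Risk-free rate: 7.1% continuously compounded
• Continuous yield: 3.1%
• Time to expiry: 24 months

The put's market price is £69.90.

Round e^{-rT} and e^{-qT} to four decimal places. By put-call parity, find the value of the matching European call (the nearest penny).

£4.83

exp(−qT) = exp(−0.031·2) = 0.9399;  exp(−rT) = exp(−0.071·2) = 0.8676
Put-call parity: C − P = S·e^(−qT) − K·e^(−rT) = 300·0.9399 − 400·0.8676 = 281.9700 − 347.0400 = -65.0700
C = P + (C − P) = 69.90 + (-65.0700) = 4.8300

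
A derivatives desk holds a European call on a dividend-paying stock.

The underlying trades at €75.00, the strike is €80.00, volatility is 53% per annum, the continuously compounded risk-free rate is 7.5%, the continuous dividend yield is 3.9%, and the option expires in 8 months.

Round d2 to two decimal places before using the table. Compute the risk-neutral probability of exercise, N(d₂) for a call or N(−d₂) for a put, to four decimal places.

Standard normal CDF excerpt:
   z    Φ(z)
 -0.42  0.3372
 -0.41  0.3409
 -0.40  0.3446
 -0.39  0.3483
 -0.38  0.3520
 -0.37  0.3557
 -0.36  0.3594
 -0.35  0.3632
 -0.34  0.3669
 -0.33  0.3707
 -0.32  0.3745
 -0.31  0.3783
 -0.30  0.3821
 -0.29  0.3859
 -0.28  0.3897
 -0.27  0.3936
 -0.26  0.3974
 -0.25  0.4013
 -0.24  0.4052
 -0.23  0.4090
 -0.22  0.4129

σ√T = 0.53 × 0.8165 = 0.4327
ln(S/K) + (r − q + σ²/2)T = ln(75/80) + (0.075 − 0.039 + 0.53²/2)·0.6667 = -0.0645 + 0.1176 = 0.0531
d₁ = 0.0531 / 0.4327 = 0.1227 ⇒ 0.12
d₂ = d₁ − σ√T = 0.1227 − 0.4327 = -0.3100 ⇒ -0.31
Risk-neutral Pr[S_T > K] = N(d₂) = N(-0.31) = 0.3783

0.3783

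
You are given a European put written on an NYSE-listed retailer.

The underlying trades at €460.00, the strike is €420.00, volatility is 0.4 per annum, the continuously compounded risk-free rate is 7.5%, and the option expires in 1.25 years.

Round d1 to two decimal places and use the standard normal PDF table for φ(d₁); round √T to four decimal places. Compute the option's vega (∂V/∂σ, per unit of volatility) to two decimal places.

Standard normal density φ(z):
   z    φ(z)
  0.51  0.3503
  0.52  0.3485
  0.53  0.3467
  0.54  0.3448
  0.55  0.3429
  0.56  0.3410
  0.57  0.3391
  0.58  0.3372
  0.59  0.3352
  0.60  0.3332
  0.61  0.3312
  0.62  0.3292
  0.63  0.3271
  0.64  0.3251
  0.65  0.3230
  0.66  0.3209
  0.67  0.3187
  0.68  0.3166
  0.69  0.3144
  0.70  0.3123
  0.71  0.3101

σ√T = 0.4·√1.25 = 0.4472
ln(S/K) + (r + σ²/2)T = ln(460/420) + (0.075 + 0.4²/2)·1.25 = 0.0910 + 0.1938 = 0.2847
d₁ = 0.2847 / 0.4472 = 0.6367 which rounds to 0.64
√T = √1.25 = 1.1180
φ(d₁) = φ(0.64) = 0.3251
vega = S·φ(d₁)·√T = 460·0.3251·1.1180 = 167.1924

167.19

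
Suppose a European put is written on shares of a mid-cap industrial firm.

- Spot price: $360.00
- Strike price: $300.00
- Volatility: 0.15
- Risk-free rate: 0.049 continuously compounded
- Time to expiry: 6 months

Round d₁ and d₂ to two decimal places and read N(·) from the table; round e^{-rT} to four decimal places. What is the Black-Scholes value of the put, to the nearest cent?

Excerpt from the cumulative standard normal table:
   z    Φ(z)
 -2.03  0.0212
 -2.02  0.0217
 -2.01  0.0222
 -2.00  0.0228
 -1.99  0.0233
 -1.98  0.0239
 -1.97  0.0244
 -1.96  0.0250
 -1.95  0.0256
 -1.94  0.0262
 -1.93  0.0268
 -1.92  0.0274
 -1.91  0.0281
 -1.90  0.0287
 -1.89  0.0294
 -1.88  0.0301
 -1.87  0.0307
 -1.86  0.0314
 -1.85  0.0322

$0.19

σ√T = 0.15·√0.5 = 0.1061
d₁ = [ln(360/300) + (0.049 + ½·0.15²)·0.5] / (σ√T) = (0.1823 + 0.0301) / 0.1061 = 2.0030 ≈ 2.00
d₂ = 2.0030 − 0.1061 = 1.8969 ≈ 1.90
e^(−rT) = e^(−0.049·0.5) = 0.9758
P = 300·0.9758·N(-1.90) − 360·N(-2.00) = 300·0.9758·0.0287 − 360·0.0228 = 8.4016 − 8.2080 = 0.1936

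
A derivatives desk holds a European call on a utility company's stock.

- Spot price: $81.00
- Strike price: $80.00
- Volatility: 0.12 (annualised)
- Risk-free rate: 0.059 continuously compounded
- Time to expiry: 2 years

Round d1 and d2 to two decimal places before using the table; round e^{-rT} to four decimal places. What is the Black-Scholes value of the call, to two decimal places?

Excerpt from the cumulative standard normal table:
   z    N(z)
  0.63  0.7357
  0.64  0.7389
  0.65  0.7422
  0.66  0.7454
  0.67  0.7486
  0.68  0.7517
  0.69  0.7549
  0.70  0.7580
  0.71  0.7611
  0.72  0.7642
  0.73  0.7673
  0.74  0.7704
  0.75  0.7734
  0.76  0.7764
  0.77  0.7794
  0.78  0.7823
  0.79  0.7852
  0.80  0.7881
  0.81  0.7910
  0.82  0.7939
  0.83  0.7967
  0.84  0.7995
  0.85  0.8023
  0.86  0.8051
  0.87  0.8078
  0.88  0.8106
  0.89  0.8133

σ√T = 0.12·√2 = 0.1697
d₁ = [ln(81/80) + (0.059 + 0.12²/2)·2] / 0.1697 = [0.0124 + 0.1324] / 0.1697 = 0.8534 ≈ 0.85
d₂ = d₁ − σ√T = 0.8534 − 0.1697 = 0.6837 ≈ 0.68
e^(−rT) = e^(−0.059·2) = 0.8887
C = 81·N(0.85) − 80·0.8887·N(0.68) = 81·0.8023 − 80·0.8887·0.7517 = 64.9863 − 53.4429 = 11.5434

$11.54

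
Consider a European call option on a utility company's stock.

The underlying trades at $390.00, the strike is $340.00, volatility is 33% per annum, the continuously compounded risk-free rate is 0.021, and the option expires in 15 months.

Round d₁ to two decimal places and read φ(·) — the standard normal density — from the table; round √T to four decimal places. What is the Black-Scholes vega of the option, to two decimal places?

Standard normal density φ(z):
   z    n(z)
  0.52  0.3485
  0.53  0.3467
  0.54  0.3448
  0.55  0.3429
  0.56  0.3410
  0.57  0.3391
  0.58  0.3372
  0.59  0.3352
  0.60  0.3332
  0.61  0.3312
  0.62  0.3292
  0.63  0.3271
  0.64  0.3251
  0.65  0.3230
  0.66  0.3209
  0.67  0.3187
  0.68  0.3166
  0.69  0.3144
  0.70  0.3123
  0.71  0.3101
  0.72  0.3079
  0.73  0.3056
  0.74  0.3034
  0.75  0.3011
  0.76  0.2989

T = 1.25;  σ√T = 0.3690
d₁ = [ln(390/340) + (0.021 + ½·0.33²)·1.25] / (σ√T) = (0.1372 + 0.0943) / 0.3690 = 0.6275 → 0.63
√T = √1.25 = 1.1180
φ(d₁) = φ(0.63) = 0.3271
vega = S·φ(d₁)·√T = 390·0.3271·1.1180 = 142.6221
(Vega is the same for a European call and put with the same parameters.)

142.62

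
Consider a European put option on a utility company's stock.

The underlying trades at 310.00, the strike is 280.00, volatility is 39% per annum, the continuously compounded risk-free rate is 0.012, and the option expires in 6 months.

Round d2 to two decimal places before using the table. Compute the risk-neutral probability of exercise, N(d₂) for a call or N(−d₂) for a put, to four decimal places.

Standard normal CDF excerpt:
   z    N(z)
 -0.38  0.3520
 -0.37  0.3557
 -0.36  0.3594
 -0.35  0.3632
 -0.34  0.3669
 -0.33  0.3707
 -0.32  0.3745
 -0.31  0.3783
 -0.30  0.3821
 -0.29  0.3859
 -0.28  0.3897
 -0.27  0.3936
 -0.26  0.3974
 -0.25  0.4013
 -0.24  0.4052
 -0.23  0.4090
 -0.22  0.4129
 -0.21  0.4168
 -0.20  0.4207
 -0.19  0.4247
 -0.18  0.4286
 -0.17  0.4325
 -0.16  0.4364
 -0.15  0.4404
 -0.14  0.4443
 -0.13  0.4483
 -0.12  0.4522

0.4013

T = 0.5;  σ√T = 0.2758
d₁ = [ln(310/280) + (0.012 + 0.39²/2)·0.5] / 0.2758 = [0.1018 + 0.0440] / 0.2758 = 0.5287 ⇒ 0.53
d₂ = d₁ − σ√T = 0.5287 − 0.2758 = 0.2530 ⇒ 0.25
Pr(exercise) under Q = N(−d₂) = N(-0.25) = 0.4013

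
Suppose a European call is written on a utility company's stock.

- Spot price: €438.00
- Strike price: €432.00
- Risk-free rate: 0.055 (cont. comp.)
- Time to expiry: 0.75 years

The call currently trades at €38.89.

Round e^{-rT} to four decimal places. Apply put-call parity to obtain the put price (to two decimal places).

€15.44

exp(−rT) = exp(−0.055·0.75) = 0.9596
Put-call parity: C − P = S − K·e^(−rT) = 438 − 432·0.9596 = 438 − 414.5472 = 23.4528
P = C − (C − P) = 38.89 − (23.4528) = 15.4372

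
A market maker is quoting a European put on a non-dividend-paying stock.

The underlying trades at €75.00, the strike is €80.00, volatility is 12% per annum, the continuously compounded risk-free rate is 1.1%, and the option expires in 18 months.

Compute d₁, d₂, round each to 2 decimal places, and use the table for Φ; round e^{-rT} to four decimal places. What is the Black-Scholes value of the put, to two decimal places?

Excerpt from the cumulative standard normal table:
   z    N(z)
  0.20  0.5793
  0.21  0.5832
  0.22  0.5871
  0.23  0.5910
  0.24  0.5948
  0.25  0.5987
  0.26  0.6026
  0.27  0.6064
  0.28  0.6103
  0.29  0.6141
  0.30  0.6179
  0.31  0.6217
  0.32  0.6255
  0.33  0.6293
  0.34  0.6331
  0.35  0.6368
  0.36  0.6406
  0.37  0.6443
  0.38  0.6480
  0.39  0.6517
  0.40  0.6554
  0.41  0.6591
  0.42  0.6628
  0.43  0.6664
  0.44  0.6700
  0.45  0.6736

€6.67

σ√T = 0.12 × 1.2247 = 0.1470
d₁ = [ln(75/80) + (0.011 + ½·0.12²)·1.5] / (σ√T) = (-0.0645 + 0.0273) / 0.1470 = -0.2534 ≈ -0.25
d₂ = -0.2534 − 0.1470 = -0.4003 ≈ -0.40
exp(−rT) = exp(−0.011·1.5) = 0.9836
N(−d₂) = N(0.40) = 0.6554;  N(−d₁) = N(0.25) = 0.5987
P = 80·0.9836·0.6554 − 75·0.5987 = 51.5721 − 44.9025 = 6.6696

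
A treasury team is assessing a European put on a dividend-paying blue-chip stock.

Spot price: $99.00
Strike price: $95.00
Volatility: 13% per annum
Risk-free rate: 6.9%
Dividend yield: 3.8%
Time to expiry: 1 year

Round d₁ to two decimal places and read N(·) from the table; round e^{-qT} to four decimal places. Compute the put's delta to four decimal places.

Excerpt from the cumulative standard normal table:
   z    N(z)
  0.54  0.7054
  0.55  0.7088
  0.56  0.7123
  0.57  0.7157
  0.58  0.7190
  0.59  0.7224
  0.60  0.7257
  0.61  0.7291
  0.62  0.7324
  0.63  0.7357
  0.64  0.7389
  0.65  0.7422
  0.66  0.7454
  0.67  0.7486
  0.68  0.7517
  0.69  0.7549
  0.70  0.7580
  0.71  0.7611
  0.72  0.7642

T = 1;  σ√T = 0.1300
d₁ = [ln(99/95) + (0.069 − 0.038 + 0.13²/2)·1] / 0.1300 = [0.0412 + 0.0395] / 0.1300 = 0.6207 → 0.62
N(d₁) = N(0.62) = 0.7324
Δ_put = exp(−qT)·(N(d₁) − 1) = 0.9627·(0.7324 − 1) = -0.2576

-0.2576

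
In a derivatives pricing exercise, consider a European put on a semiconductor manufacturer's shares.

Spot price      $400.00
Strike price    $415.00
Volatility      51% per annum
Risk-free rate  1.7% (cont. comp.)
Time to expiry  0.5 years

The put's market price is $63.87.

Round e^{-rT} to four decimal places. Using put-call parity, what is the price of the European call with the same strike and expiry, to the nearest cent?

$52.40

exp(−rT) = exp(−0.017·0.5) = 0.9915
Put-call parity: C − P = S − K·e^(−rT) = 400 − 415·0.9915 = 400 − 411.4725 = -11.4725
C = P + (C − P) = 63.87 + (-11.4725) = 52.3975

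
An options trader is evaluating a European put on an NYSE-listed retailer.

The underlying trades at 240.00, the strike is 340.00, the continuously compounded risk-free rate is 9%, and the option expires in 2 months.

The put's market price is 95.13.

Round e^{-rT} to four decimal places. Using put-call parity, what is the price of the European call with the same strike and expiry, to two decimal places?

e^(−rT) = e^(−0.09·0.1667) = 0.9851
Put-call parity: C − P = S − K·e^(−rT) = 240 − 340·0.9851 = 240 − 334.9340 = -94.9340
C = P + (C − P) = 95.13 + (-94.9340) = 0.1960

0.20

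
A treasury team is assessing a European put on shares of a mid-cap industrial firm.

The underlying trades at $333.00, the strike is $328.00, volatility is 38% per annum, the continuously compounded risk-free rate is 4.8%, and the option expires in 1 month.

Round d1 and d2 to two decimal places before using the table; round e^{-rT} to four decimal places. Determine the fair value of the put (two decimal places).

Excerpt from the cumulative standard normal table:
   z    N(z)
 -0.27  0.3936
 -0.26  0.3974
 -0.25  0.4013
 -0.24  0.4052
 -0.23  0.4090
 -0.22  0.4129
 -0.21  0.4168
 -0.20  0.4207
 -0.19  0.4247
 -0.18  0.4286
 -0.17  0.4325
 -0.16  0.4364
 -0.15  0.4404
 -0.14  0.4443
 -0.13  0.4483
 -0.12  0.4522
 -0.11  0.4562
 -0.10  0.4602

T = 0.08333;  σ√T = 0.1097
d₁ = [ln(333/328) + (0.048 + 0.38²/2)·0.08333] / 0.1097 = [0.0151 + 0.0100] / 0.1097 = 0.2292 which rounds to 0.23
d₂ = d₁ − σ√T = 0.2292 − 0.1097 = 0.1195 which rounds to 0.12
exp(−rT) = exp(−0.048·0.08333) = 0.9960
P = 328·0.9960·N(-0.12) − 333·N(-0.23) = 328·0.9960·0.4522 − 333·0.4090 = 147.7283 − 136.1970 = 11.5313

$11.53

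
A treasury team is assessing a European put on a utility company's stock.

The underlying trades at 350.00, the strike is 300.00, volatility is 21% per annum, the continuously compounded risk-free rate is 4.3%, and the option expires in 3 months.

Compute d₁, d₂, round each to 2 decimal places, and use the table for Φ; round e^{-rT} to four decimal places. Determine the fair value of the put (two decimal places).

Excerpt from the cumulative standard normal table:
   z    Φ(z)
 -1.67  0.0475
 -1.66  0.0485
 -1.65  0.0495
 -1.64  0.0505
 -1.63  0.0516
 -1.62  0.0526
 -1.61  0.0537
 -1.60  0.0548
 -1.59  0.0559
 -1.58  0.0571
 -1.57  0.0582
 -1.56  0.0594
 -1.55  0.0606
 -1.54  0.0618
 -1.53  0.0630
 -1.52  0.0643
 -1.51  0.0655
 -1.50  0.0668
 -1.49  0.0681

0.67

σ√T = 0.21·√0.25 = 0.1050
d₁ = [ln(350/300) + (0.043 + ½·0.21²)·0.25] / (σ√T) = (0.1542 + 0.0163) / 0.1050 = 1.6230 ⇒ 1.62
d₂ = 1.6230 − 0.1050 = 1.5180 ⇒ 1.52
exp(−rT) = exp(−0.043·0.25) = 0.9893
N(−d₂) = N(-1.52) = 0.0643;  N(−d₁) = N(-1.62) = 0.0526
P = 300·0.9893·0.0643 − 350·0.0526 = 19.0836 − 18.4100 = 0.6736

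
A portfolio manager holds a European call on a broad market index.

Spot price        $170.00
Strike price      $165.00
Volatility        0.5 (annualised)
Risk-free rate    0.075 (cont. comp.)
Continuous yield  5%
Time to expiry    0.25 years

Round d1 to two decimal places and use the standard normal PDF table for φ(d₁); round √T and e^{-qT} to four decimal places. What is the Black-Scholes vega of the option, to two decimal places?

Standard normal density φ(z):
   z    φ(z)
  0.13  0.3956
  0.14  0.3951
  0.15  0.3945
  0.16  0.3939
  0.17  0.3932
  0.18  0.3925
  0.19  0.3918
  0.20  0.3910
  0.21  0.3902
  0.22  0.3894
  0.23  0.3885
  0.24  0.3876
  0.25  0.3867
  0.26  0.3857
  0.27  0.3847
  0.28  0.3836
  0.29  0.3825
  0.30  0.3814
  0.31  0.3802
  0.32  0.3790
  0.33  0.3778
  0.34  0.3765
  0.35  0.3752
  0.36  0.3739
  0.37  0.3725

T = 0.25;  σ√T = 0.2500
ln(S/K) + (r − q + σ²/2)T = ln(170/165) + (0.075 − 0.05 + 0.5²/2)·0.25 = 0.0299 + 0.0375 = 0.0674
d₁ = 0.0674 / 0.2500 = 0.2694 → 0.27
√T = √0.25 = 0.5000
φ(d₁) = φ(0.27) = 0.3847
e^(−qT) = e^(−0.05·0.25) = 0.9876
vega = S·e^(−qT)·φ(d₁)·√T = 170·0.9876·0.3847·0.5000 = 32.2940

32.29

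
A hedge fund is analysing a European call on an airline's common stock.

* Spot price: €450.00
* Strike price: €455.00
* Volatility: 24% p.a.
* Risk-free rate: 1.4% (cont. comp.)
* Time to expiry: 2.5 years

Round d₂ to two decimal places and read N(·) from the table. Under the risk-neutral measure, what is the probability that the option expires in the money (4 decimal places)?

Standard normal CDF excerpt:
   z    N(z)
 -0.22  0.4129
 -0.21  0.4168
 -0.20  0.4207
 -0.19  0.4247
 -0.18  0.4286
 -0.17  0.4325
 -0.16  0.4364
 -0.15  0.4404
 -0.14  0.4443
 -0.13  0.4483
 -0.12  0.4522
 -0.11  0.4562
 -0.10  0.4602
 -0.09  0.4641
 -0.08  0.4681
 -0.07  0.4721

0.4483

σ√T = 0.24·√2.5 = 0.3795
d₁ = [ln(450/455) + (0.014 + 0.24²/2)·2.5] / 0.3795 = [-0.0110 + 0.1070] / 0.3795 = 0.2529 ⇒ 0.25
d₂ = d₁ − σ√T = 0.2529 − 0.3795 = -0.1266 ⇒ -0.13
Risk-neutral Pr[S_T > K] = N(d₂) = N(-0.13) = 0.4483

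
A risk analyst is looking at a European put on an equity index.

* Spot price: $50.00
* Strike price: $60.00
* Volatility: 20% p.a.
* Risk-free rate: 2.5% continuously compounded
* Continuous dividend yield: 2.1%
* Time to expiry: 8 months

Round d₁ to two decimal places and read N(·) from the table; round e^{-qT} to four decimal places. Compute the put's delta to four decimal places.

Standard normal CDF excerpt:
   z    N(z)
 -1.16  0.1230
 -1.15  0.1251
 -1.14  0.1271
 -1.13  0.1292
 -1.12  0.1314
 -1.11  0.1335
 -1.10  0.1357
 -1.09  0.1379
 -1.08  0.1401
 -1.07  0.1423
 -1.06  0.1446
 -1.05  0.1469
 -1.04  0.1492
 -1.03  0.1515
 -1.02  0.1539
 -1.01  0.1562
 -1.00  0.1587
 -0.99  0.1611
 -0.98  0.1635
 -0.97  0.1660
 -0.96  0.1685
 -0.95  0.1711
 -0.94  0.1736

-0.8343

σ√T = 0.2·√0.6667 = 0.1633
ln(S/K) + (r − q + σ²/2)T = ln(50/60) + (0.025 − 0.021 + 0.2²/2)·0.6667 = -0.1823 + 0.0160 = -0.1663
d₁ = -0.1663 / 0.1633 = -1.0185 ⇒ -1.02
N(d₁) = N(-1.02) = 0.1539
Δ_put = e^(−qT)·(N(d₁) − 1) = 0.9861·(0.1539 − 1) = -0.8343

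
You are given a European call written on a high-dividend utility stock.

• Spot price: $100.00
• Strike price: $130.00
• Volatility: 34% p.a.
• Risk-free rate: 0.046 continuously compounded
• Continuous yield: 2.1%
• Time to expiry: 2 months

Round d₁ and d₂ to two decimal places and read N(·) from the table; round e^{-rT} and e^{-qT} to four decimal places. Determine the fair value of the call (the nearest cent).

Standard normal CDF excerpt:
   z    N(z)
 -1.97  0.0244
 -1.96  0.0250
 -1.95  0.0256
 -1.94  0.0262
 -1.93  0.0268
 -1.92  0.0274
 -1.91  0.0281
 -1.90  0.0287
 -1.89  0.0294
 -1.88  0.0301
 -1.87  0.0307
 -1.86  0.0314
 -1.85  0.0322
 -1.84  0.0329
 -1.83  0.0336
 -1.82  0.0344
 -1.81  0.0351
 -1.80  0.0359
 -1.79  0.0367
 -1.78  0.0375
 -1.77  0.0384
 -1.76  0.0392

$0.20

σ√T = 0.34·√0.1667 = 0.1388
d₁ = [ln(100/130) + (0.046 − 0.021 + 0.34²/2)·0.1667] / 0.1388 = [-0.2624 + 0.0138] / 0.1388 = -1.7908 ≈ -1.79
d₂ = d₁ − σ√T = -1.7908 − 0.1388 = -1.9296 ≈ -1.93
e^(−qT) = e^(−0.021·0.1667) = 0.9965;  e^(−rT) = e^(−0.046·0.1667) = 0.9924
C = 100·0.9965·N(-1.79) − 130·0.9924·N(-1.93) = 100·0.9965·0.0367 − 130·0.9924·0.0268 = 3.6572 − 3.4575 = 0.1996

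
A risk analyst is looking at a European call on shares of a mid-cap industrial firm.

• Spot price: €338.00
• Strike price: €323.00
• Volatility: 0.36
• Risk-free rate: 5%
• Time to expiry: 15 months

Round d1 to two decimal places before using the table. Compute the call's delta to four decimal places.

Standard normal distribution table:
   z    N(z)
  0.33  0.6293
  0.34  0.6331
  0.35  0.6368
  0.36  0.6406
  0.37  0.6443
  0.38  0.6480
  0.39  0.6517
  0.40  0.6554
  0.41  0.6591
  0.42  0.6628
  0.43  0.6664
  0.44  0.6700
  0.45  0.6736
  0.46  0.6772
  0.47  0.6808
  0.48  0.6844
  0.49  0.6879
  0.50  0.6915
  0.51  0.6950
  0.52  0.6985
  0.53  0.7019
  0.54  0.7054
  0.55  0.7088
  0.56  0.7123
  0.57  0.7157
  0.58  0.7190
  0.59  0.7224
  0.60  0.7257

0.6808

σ√T = 0.36·√1.25 = 0.4025
d₁ = [ln(338/323) + (0.05 + ½·0.36²)·1.25] / (σ√T) = (0.0454 + 0.1435) / 0.4025 = 0.4693 which rounds to 0.47
N(d₁) = N(0.47) = 0.6808
Δ_call = N(d₁) = 0.6808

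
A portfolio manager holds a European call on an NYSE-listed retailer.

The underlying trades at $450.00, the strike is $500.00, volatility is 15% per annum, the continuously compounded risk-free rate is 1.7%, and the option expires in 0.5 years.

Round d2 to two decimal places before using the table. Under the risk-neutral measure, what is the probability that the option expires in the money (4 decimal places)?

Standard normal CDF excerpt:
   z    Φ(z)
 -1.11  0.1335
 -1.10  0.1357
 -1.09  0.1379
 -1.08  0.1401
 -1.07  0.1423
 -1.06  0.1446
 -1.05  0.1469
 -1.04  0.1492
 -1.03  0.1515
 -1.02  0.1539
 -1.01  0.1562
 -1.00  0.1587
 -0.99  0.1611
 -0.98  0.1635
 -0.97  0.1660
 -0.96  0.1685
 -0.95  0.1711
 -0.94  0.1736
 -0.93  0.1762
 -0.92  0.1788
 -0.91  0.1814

σ√T = 0.15·√0.5 = 0.1061
d₁ = [ln(450/500) + (0.017 + 0.15²/2)·0.5] / 0.1061 = [-0.1054 + 0.0141] / 0.1061 = -0.8602 → -0.86
d₂ = d₁ − σ√T = -0.8602 − 0.1061 = -0.9662 → -0.97
Pr(exercise) under Q = N(d₂) = 0.1660

0.1660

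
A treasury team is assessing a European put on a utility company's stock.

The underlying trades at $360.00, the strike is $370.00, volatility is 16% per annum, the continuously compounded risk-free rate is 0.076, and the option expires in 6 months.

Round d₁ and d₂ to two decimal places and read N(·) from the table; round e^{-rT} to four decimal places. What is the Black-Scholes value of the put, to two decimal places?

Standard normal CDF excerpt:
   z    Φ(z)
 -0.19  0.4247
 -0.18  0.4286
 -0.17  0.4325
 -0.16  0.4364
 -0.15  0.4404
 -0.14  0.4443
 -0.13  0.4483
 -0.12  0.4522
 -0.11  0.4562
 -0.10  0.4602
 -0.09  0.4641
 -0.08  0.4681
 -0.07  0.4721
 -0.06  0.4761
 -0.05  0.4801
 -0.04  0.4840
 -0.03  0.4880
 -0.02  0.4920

$13.86

σ√T = 0.16·√0.5 = 0.1131
d₁ = [ln(360/370) + (0.076 + 0.16²/2)·0.5] / 0.1131 = [-0.0274 + 0.0444] / 0.1131 = 0.1503 ⇒ 0.15
d₂ = d₁ − σ√T = 0.1503 − 0.1131 = 0.0371 ⇒ 0.04
exp(−rT) = exp(−0.076·0.5) = 0.9627
N(−d₂) = N(-0.04) = 0.4840;  N(−d₁) = N(-0.15) = 0.4404
P = 370·0.9627·0.4840 − 360·0.4404 = 172.4003 − 158.5440 = 13.8563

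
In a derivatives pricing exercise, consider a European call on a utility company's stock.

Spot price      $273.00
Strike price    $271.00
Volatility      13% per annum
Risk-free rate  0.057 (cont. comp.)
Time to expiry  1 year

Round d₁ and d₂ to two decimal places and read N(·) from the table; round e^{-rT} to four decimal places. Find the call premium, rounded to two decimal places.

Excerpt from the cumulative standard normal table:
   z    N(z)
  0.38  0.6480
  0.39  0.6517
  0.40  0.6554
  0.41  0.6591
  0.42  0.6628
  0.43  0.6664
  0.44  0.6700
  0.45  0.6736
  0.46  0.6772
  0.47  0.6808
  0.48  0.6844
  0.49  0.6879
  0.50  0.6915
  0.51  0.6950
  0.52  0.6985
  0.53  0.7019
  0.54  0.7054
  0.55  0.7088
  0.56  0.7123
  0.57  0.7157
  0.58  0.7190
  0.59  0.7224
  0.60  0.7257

$23.87

σ√T = 0.13 × 1.0000 = 0.1300
d₁ = [ln(273/271) + (0.057 + 0.13²/2)·1] / 0.1300 = [0.0074 + 0.0655] / 0.1300 = 0.5600 which rounds to 0.56
d₂ = d₁ − σ√T = 0.5600 − 0.1300 = 0.4300 which rounds to 0.43
e^(−rT) = e^(−0.057·1) = 0.9446
N(d₁) = N(0.56) = 0.7123;  N(d₂) = N(0.43) = 0.6664
C = 273·0.7123 − 271·0.9446·0.6664 = 194.4579 − 170.5895 = 23.8684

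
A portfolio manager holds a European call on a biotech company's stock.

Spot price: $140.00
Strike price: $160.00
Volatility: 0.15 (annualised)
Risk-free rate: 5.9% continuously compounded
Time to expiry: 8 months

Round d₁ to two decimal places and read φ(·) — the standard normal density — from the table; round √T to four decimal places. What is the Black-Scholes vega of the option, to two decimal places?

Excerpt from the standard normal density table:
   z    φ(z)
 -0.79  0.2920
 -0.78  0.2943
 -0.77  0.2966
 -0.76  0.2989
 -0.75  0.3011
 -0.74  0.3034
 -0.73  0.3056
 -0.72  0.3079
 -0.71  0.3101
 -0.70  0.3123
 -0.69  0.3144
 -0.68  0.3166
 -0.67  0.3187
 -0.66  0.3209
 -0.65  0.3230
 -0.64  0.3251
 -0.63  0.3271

35.45

σ√T = 0.15 × 0.8165 = 0.1225
d₁ = [ln(140/160) + (0.059 + ½·0.15²)·0.6667] / (σ√T) = (-0.1335 + 0.0468) / 0.1225 = -0.7079 ⇒ -0.71
√T = √0.6667 = 0.8165
φ(d₁) = φ(-0.71) = 0.3101
vega = S·φ(d₁)·√T = 140·0.3101·0.8165 = 35.4475
(The put has the same vega.)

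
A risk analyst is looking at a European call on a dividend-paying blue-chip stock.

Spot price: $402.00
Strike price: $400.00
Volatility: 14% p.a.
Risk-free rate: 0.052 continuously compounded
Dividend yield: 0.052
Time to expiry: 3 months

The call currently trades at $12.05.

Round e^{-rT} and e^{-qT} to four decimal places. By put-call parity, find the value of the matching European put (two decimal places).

$10.08

exp(−qT) = exp(−0.052·0.25) = 0.9871;  exp(−rT) = exp(−0.052·0.25) = 0.9871
Put-call parity: C − P = S·e^(−qT) − K·e^(−rT) = 402·0.9871 − 400·0.9871 = 396.8142 − 394.8400 = 1.9742
P = C − (C − P) = 12.05 − (1.9742) = 10.0758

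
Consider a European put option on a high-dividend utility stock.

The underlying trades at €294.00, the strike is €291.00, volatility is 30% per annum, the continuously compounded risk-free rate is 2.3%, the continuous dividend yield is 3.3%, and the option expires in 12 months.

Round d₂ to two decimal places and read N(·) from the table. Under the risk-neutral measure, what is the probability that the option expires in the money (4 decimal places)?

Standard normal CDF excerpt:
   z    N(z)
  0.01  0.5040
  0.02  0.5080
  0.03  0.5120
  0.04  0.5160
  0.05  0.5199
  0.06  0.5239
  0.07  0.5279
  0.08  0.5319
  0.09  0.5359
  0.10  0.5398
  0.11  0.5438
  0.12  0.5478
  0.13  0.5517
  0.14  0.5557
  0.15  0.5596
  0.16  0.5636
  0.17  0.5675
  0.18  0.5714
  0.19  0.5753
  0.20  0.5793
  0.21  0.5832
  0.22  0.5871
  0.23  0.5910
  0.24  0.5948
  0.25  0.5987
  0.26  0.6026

T = 1;  σ√T = 0.3000
d₁ = [ln(294/291) + (0.023 − 0.033 + 0.3²/2)·1] / 0.3000 = [0.0103 + 0.0350] / 0.3000 = 0.1509 which rounds to 0.15
d₂ = d₁ − σ√T = 0.1509 − 0.3000 = -0.1491 which rounds to -0.15
Pr(exercise) under Q = N(−d₂) = N(0.15) = 0.5596

0.5596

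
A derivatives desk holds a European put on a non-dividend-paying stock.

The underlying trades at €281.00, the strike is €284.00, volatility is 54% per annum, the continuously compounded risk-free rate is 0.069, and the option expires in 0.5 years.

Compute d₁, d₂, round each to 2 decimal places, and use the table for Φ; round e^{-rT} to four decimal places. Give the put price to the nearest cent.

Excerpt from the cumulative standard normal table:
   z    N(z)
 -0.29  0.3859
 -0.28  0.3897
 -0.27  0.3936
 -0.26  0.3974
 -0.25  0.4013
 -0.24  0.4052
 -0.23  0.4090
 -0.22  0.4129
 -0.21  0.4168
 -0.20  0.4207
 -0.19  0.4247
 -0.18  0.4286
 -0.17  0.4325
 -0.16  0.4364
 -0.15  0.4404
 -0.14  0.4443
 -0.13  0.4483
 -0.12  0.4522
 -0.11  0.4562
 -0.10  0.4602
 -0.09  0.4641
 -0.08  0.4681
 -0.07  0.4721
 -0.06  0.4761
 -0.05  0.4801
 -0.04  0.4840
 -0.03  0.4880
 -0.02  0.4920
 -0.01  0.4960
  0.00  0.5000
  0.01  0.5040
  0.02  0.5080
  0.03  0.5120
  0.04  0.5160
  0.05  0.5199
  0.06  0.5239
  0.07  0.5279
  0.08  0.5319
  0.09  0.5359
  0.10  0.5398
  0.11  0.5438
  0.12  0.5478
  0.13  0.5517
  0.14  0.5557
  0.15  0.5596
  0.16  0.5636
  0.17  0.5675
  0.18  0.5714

€38.61

T = 0.5;  σ√T = 0.3818
ln(S/K) + (r + σ²/2)T = ln(281/284) + (0.069 + 0.54²/2)·0.5 = -0.0106 + 0.1074 = 0.0968
d₁ = 0.0968 / 0.3818 = 0.2535 ≈ 0.25
d₂ = d₁ − σ√T = 0.2535 − 0.3818 = -0.1284 ≈ -0.13
exp(−rT) = exp(−0.069·0.5) = 0.9661
N(−d₂) = N(0.13) = 0.5517;  N(−d₁) = N(-0.25) = 0.4013
P = 284·0.9661·0.5517 − 281·0.4013 = 151.3713 − 112.7653 = 38.6060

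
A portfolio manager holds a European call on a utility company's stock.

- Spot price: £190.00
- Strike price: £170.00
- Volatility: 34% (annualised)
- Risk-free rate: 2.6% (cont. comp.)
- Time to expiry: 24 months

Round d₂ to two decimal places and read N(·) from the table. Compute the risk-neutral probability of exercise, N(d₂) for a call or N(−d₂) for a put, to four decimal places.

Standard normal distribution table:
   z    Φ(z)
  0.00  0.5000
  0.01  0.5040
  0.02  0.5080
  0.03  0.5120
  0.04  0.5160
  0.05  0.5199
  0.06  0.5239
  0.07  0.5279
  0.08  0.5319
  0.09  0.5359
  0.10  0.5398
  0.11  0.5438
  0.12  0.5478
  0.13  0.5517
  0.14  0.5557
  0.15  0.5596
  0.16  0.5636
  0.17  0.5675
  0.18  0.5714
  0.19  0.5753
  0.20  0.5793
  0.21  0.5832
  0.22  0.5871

T = 2;  σ√T = 0.4808
d₁ = [ln(190/170) + (0.026 + 0.34²/2)·2] / 0.4808 = [0.1112 + 0.1676] / 0.4808 = 0.5799 ⇒ 0.58
d₂ = d₁ − σ√T = 0.5799 − 0.4808 = 0.0990 ⇒ 0.10
Pr(exercise) under Q = N(d₂) = 0.5398

0.5398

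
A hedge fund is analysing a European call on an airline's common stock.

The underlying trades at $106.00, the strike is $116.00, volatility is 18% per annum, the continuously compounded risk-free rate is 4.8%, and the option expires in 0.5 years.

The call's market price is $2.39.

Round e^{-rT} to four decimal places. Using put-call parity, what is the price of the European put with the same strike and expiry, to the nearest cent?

$9.64

exp(−rT) = exp(−0.048·0.5) = 0.9763
Put-call parity: C − P = S − K·e^(−rT) = 106 − 116·0.9763 = 106 − 113.2508 = -7.2508
P = C − (C − P) = 2.39 − (-7.2508) = 9.6408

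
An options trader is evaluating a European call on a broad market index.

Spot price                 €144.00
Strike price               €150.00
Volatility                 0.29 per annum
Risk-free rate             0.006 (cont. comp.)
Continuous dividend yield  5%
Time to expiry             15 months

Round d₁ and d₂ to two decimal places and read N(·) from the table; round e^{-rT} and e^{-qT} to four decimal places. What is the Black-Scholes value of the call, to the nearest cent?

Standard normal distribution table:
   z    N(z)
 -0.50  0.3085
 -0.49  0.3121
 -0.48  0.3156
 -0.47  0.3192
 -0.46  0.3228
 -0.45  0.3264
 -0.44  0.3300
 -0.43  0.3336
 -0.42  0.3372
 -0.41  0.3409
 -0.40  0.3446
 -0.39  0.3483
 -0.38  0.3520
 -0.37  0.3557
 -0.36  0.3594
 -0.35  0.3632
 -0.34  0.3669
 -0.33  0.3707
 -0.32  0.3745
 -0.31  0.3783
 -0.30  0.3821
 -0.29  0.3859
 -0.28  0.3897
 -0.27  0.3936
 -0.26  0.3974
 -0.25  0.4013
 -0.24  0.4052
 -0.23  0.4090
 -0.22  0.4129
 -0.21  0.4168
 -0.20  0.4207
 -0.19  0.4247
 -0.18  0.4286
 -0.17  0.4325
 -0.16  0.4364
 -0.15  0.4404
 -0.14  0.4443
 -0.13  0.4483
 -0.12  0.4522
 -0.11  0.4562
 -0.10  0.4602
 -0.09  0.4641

σ√T = 0.29·√1.25 = 0.3242
ln(S/K) + (r − q + σ²/2)T = ln(144/150) + (0.006 − 0.05 + 0.29²/2)·1.25 = -0.0408 − 0.0024 = -0.0433
d₁ = -0.0433 / 0.3242 = -0.1334 → -0.13
d₂ = d₁ − σ√T = -0.1334 − 0.3242 = -0.4577 → -0.46
e^(−qT) = e^(−0.05·1.25) = 0.9394;  e^(−rT) = e^(−0.006·1.25) = 0.9925
C = 144·0.9394·N(-0.13) − 150·0.9925·N(-0.46) = 144·0.9394·0.4483 − 150·0.9925·0.3228 = 60.6432 − 48.0568 = 12.5863

€12.59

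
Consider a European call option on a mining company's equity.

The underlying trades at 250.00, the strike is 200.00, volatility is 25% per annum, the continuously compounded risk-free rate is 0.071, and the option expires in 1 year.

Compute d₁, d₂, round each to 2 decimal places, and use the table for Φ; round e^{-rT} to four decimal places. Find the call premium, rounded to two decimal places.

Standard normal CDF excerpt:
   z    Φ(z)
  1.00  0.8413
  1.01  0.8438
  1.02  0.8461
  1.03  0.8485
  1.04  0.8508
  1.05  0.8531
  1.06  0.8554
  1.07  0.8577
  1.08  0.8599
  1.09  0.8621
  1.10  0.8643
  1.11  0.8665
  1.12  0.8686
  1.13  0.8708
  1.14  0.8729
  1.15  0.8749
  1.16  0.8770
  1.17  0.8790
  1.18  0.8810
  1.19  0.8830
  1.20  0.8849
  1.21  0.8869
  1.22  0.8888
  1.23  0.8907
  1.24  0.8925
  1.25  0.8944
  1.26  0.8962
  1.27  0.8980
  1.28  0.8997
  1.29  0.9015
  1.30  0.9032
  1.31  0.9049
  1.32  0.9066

66.87

σ√T = 0.25·√1 = 0.2500
d₁ = [ln(250/200) + (0.071 + ½·0.25²)·1] / (σ√T) = (0.2231 + 0.1022) / 0.2500 = 1.3016 ⇒ 1.30
d₂ = 1.3016 − 0.2500 = 1.0516 ⇒ 1.05
exp(−rT) = exp(−0.071·1) = 0.9315
C = 250·N(1.30) − 200·0.9315·N(1.05) = 250·0.9032 − 200·0.9315·0.8531 = 225.8000 − 158.9325 = 66.8675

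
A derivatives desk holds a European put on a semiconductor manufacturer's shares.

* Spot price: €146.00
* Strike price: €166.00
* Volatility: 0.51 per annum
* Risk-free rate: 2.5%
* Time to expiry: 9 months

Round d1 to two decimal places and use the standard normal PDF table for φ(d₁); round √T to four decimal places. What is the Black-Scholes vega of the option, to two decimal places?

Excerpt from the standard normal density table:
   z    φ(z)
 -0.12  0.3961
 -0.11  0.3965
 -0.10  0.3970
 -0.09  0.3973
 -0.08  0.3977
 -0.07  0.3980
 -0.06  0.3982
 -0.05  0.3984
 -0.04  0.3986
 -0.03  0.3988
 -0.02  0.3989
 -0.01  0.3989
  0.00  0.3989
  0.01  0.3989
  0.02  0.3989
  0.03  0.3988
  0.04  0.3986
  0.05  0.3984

σ√T = 0.51 × 0.8660 = 0.4417
d₁ = [ln(146/166) + (0.025 + 0.51²/2)·0.75] / 0.4417 = [-0.1284 + 0.1163] / 0.4417 = -0.0274 which rounds to -0.03
√T = √0.75 = 0.8660
φ(d₁) = φ(-0.03) = 0.3988
vega = S·φ(d₁)·√T = 146·0.3988·0.8660 = 50.4227
(The call has the same vega.)

50.42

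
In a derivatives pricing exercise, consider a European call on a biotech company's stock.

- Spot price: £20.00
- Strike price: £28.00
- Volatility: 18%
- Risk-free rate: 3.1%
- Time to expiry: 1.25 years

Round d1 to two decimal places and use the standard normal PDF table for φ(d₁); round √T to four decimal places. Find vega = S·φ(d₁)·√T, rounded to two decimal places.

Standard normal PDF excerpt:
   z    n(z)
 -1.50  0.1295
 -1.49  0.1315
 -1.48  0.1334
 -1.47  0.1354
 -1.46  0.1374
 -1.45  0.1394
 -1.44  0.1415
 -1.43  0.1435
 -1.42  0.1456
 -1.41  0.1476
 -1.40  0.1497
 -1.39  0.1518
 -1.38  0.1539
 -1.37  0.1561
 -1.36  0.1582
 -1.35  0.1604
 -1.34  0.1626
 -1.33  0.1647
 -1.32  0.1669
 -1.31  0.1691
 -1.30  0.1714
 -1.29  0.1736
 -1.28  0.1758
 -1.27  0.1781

σ√T = 0.18·√1.25 = 0.2012
d₁ = [ln(20/28) + (0.031 + ½·0.18²)·1.25] / (σ√T) = (-0.3365 + 0.0590) / 0.2012 = -1.3788 ⇒ -1.38
√T = √1.25 = 1.1180
φ(d₁) = φ(-1.38) = 0.1539
vega = S·φ(d₁)·√T = 20·0.1539·1.1180 = 3.4412
(The put has the same vega.)

3.44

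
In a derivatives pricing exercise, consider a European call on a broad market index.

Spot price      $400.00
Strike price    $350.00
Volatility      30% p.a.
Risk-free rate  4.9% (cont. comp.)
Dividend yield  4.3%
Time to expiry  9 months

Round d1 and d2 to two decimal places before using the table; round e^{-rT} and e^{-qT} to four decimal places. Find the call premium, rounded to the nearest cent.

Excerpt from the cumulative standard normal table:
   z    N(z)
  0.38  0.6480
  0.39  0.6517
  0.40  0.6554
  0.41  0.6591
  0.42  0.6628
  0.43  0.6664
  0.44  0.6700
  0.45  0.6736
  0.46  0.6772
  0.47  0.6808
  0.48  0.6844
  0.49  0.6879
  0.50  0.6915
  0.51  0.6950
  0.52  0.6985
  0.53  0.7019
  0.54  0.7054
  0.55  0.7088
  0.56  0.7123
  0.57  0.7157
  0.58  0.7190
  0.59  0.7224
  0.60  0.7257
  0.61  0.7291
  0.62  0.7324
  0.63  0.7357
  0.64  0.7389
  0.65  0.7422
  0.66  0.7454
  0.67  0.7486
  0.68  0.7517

$67.60

σ√T = 0.3·√0.75 = 0.2598
d₁ = [ln(400/350) + (0.049 − 0.043 + 0.3²/2)·0.75] / 0.2598 = [0.1335 + 0.0383] / 0.2598 = 0.6612 ≈ 0.66
d₂ = d₁ − σ√T = 0.6612 − 0.2598 = 0.4014 ≈ 0.40
exp(−qT) = exp(−0.043·0.75) = 0.9683;  exp(−rT) = exp(−0.049·0.75) = 0.9639
N(d₁) = N(0.66) = 0.7454;  N(d₂) = N(0.40) = 0.6554
C = 400·0.9683·0.7454 − 350·0.9639·0.6554 = 288.7083 − 221.1090 = 67.5993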